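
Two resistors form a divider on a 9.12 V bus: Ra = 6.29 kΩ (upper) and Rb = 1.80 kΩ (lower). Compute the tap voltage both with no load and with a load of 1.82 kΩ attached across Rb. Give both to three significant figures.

Open-circuit: V = 9.12 × 1.80/(6.29 + 1.80) = 2.03 V.
With the load, Rb becomes Rb‖R_L = 0.9050 kΩ, so V = 9.12 × 0.9050/7.195 = 1.15 V.

Unloaded: 2.03 V; loaded: 1.15 V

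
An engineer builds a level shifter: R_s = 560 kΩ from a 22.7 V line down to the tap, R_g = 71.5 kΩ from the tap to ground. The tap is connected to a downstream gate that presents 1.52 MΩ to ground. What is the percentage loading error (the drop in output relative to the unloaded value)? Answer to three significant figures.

The divider's output (Thévenin) resistance is R_s‖R_g = 63.40 kΩ.
Fractional drop under load = R_th/(R_th + R_L) = 63.40 / (63.40 + 1520) = 0.04004.
So the output falls by 4.00 %.

4.00 %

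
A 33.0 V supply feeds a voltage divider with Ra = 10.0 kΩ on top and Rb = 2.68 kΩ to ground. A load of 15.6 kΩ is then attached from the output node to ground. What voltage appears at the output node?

V_out ≈ 6.14 V

The load sits in parallel with Rb: Rb‖R_L = (2.68 × 15.6) / (2.68 + 15.6) = 2.287 kΩ.
V_out = 33.0 × 2.287 / (10.0 + 2.287) = 33.0 × 2.287/12.29 = 6.14 V.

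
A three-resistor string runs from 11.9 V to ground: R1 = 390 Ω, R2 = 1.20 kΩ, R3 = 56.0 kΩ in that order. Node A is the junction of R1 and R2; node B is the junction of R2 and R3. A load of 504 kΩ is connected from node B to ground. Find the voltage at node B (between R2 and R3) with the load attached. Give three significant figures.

V ≈ 11.5 V

At node B, R3 is in parallel with the load: R3‖R_L = 50400 Ω.
Below node A the resistance is R2 + (R3‖R_L) = 51600 Ω, so V_A = 11.9 × 51600/51990 = 11.81 V.
Then V_B = V_A × (R3‖R_L)/(R2 + R3‖R_L) = 11.81 × 50400/51600 = 11.5 V.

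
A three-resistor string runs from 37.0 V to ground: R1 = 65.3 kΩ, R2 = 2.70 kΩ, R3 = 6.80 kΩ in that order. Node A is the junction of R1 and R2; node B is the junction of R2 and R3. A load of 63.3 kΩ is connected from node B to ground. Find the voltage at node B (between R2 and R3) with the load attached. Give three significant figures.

V ≈ 3.06 V

At node B, R3 is in parallel with the load: R3‖R_L = 6.140 kΩ.
Below node A the resistance is R2 + (R3‖R_L) = 8.840 kΩ, so V_A = 37.0 × 8.840/74.14 = 4.412 V.
Then V_B = V_A × (R3‖R_L)/(R2 + R3‖R_L) = 4.412 × 6.140/8.840 = 3.06 V.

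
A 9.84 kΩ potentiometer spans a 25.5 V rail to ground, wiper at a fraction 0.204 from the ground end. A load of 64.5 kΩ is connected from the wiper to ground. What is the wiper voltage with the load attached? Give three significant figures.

The wiper splits the pot into (1−α)R = 7.833 kΩ above and αR = 2.007 kΩ below.
Lower section ‖ load = 1.947 kΩ.
V_wiper = 25.5 × 1.947/(7.833 + 1.947) = 5.08 V.

V ≈ 5.08 V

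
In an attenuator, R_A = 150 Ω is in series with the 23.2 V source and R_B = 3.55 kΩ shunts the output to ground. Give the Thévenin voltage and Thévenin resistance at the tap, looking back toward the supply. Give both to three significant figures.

V_th = 22.3 V, R_th = 144 Ω

V_th is the open-circuit tap voltage: 23.2 × 3550/(150 + 3550) = 22.3 V.
With the supply zeroed, R_A and R_B appear in parallel from the tap: R_th = R_A‖R_B = (150 × 3550)/3700 = 144 Ω.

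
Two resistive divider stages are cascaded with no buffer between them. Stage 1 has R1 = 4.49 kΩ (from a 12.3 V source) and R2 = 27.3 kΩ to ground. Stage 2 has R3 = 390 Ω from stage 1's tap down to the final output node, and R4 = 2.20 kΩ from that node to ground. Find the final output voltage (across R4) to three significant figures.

Stage 2 presents R3+R4 = 2590 Ω as a load on stage 1's tap.
Stage 1's lower leg becomes R2‖(R3+R4) = 2366 Ω, so V_mid = 12.3 × 2366/6856 = 4.244 V.
Stage 2 is itself unloaded: V_out = V_mid × R4/(R3+R4) = 4.244 × 2200/2590 = 3.61 V.

V_out ≈ 3.61 V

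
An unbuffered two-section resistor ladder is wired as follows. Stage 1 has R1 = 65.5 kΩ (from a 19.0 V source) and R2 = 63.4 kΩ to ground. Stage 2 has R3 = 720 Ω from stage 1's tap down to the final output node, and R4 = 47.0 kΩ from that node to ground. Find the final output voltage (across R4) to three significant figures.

V_out ≈ 5.49 V

Stage 2 presents R3+R4 = 47720 Ω as a load on stage 1's tap.
Stage 1's lower leg becomes R2‖(R3+R4) = 27230 Ω, so V_mid = 19.0 × 27230/92730 = 5.579 V.
Stage 2 is itself unloaded: V_out = V_mid × R4/(R3+R4) = 5.579 × 47000/47720 = 5.49 V.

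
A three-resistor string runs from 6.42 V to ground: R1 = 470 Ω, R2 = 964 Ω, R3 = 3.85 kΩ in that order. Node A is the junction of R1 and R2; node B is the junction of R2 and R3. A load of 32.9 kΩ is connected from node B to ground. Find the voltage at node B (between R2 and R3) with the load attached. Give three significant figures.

V ≈ 4.53 V

At node B, R3 is in parallel with the load: R3‖R_L = 3447 Ω.
Below node A the resistance is R2 + (R3‖R_L) = 4411 Ω, so V_A = 6.42 × 4411/4881 = 5.802 V.
Then V_B = V_A × (R3‖R_L)/(R2 + R3‖R_L) = 5.802 × 3447/4411 = 4.53 V.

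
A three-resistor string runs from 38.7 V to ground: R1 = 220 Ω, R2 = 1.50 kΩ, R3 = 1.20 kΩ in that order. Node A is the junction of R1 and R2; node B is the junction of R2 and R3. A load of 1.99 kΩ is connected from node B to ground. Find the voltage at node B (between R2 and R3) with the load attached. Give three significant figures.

At node B, R3 is in parallel with the load: R3‖R_L = 748.6 Ω.
Below node A the resistance is R2 + (R3‖R_L) = 2249 Ω, so V_A = 38.7 × 2249/2469 = 35.25 V.
Then V_B = V_A × (R3‖R_L)/(R2 + R3‖R_L) = 35.25 × 748.6/2249 = 11.7 V.

V ≈ 11.7 V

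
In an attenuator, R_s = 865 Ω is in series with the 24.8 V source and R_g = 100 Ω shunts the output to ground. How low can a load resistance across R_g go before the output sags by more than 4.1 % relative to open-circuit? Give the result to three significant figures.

R_L(min) ≈ 2.10 kΩ

Output resistance R_th = R_s‖R_g = (865 × 100)/965.0 = 89.64 Ω.
The fractional drop is R_th/(R_th + R_L); requiring this ≤ 0.0410 gives R_L ≥ R_th(1/0.0410 − 1) = 89.64 × 23.39 = 2.10 kΩ.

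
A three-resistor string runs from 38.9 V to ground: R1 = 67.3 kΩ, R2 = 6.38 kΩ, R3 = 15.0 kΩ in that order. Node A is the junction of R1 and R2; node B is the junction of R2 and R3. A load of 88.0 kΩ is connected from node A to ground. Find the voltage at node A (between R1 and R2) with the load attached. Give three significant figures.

Below node A the series string R2+R3 = 21.38 kΩ sits in parallel with the 88.0 kΩ load: 17.20 kΩ.
V_A = 38.9 × 17.20/(67.3 + 17.20) = 7.92 V.

V ≈ 7.92 V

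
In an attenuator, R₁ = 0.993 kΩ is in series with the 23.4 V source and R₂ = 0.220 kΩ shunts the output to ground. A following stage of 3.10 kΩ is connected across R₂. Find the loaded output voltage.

The load sits in parallel with R₂: R₂‖R_L = (220 × 3100) / (220 + 3100) = 205.4 Ω.
V_out = 23.4 × 205.4 / (993 + 205.4) = 23.4 × 205.4/1198 = 4.01 V.

V_out ≈ 4.01 V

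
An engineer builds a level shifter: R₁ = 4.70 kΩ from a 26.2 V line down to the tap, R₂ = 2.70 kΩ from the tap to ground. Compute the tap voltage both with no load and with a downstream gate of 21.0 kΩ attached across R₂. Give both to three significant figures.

Unloaded: 9.56 V; loaded: 8.84 V

Open-circuit: V = 26.2 × 2.70/(4.70 + 2.70) = 9.56 V.
With the load, R₂ becomes R₂‖R_L = 2.392 kΩ, so V = 26.2 × 2.392/7.092 = 8.84 V.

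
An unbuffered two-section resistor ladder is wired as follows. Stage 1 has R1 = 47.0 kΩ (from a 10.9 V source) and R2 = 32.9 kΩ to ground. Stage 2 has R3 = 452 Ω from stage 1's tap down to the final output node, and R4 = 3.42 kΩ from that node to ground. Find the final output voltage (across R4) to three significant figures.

Stage 2 presents R3+R4 = 3872 Ω as a load on stage 1's tap.
Stage 1's lower leg becomes R2‖(R3+R4) = 3464 Ω, so V_mid = 10.9 × 3464/50460 = 0.7483 V.
Stage 2 is itself unloaded: V_out = V_mid × R4/(R3+R4) = 0.7483 × 3420/3872 = 0.661 V.

V_out ≈ 0.661 V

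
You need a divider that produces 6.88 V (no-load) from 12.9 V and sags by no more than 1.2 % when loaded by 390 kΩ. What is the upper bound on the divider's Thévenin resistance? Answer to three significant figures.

R_th ≤ 4.74 kΩ

Loading drop = R_th/(R_th + R_L) ≤ 0.0120, so R_th ≤ R_L · ε/(1−ε) = 390 kΩ × 0.0120/0.9880 = 4.74 kΩ.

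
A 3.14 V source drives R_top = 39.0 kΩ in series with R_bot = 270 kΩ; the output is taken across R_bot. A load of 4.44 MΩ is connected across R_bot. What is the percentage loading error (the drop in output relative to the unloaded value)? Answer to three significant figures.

The divider's output (Thévenin) resistance is R_top‖R_bot = 34.08 kΩ.
Fractional drop under load = R_th/(R_th + R_L) = 34.08 / (34.08 + 4440) = 0.007617.
So the output falls by 0.762 %.

0.762 %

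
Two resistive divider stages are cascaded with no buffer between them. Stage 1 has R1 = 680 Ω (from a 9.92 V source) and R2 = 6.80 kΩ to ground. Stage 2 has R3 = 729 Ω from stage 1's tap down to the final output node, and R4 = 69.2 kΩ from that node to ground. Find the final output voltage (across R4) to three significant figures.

Stage 2 presents R3+R4 = 69930 Ω as a load on stage 1's tap.
Stage 1's lower leg becomes R2‖(R3+R4) = 6197 Ω, so V_mid = 9.92 × 6197/6877 = 8.939 V.
Stage 2 is itself unloaded: V_out = V_mid × R4/(R3+R4) = 8.939 × 69200/69930 = 8.85 V.

V_out ≈ 8.85 V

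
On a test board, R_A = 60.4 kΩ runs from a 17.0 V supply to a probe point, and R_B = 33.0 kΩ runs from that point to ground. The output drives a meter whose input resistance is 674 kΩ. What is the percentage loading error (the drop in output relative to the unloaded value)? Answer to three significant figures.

The divider's output (Thévenin) resistance is R_A‖R_B = 21.34 kΩ.
Fractional drop under load = R_th/(R_th + R_L) = 21.34 / (21.34 + 674) = 0.03069.
So the output falls by 3.07 %.

3.07 %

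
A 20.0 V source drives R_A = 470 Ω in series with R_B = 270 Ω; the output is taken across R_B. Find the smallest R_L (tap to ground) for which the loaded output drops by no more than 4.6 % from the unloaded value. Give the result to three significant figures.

Output resistance R_th = R_A‖R_B = (470 × 270)/740.0 = 171.5 Ω.
The fractional drop is R_th/(R_th + R_L); requiring this ≤ 0.0460 gives R_L ≥ R_th(1/0.0460 − 1) = 171.5 × 20.74 = 3.56 kΩ.

R_L(min) ≈ 3.56 kΩ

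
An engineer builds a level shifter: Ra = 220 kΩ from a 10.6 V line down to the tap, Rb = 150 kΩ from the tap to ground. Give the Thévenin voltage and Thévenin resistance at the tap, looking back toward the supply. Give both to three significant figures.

V_th = 4.30 V, R_th = 89.2 kΩ

V_th is the open-circuit tap voltage: 10.6 × 150/(220 + 150) = 4.30 V.
With the supply zeroed, Ra and Rb appear in parallel from the tap: R_th = Ra‖Rb = (220 × 150)/370.0 = 89.2 kΩ.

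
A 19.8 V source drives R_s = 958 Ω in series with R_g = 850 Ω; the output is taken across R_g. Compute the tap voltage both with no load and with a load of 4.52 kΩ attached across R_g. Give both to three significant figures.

Unloaded: 9.31 V; loaded: 8.47 V

Open-circuit: V = 19.8 × 850/(958 + 850) = 9.31 V.
With the load, R_g becomes R_g‖R_L = 715.5 Ω, so V = 19.8 × 715.5/1673 = 8.47 V.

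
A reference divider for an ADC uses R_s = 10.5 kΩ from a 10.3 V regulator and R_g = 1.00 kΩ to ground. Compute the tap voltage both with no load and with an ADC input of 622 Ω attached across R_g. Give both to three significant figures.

Unloaded: 0.896 V; loaded: 0.363 V

Open-circuit: V = 10.3 × 1000/(10500 + 1000) = 0.896 V.
With the load, R_g becomes R_g‖R_L = 383.5 Ω, so V = 10.3 × 383.5/10880 = 0.363 V.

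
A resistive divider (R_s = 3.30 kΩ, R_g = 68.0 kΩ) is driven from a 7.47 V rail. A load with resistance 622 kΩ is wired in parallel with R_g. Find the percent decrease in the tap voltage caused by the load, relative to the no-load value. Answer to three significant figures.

0.503 %

The divider's output (Thévenin) resistance is R_s‖R_g = 3.147 kΩ.
Fractional drop under load = R_th/(R_th + R_L) = 3.147 / (3.147 + 622) = 0.005034.
So the output falls by 0.503 %.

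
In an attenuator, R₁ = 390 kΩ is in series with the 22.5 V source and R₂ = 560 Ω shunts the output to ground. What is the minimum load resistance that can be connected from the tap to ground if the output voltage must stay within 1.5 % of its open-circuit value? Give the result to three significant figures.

R_L(min) ≈ 36.7 kΩ

Output resistance R_th = R₁‖R₂ = (390000 × 560)/390600 = 559.2 Ω.
The fractional drop is R_th/(R_th + R_L); requiring this ≤ 0.0150 gives R_L ≥ R_th(1/0.0150 − 1) = 559.2 × 65.67 = 36.7 kΩ.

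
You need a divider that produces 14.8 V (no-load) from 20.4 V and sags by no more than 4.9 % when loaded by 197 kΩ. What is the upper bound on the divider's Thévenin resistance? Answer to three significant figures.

R_th ≤ 10.2 kΩ

Loading drop = R_th/(R_th + R_L) ≤ 0.0490, so R_th ≤ R_L · ε/(1−ε) = 197 kΩ × 0.0490/0.9510 = 10.2 kΩ.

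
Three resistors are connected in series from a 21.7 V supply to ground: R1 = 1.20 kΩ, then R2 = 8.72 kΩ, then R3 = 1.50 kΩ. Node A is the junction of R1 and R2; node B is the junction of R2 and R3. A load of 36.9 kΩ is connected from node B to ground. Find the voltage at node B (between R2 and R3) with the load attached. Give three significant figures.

At node B, R3 is in parallel with the load: R3‖R_L = 1.441 kΩ.
Below node A the resistance is R2 + (R3‖R_L) = 10.16 kΩ, so V_A = 21.7 × 10.16/11.36 = 19.41 V.
Then V_B = V_A × (R3‖R_L)/(R2 + R3‖R_L) = 19.41 × 1.441/10.16 = 2.75 V.

V ≈ 2.75 V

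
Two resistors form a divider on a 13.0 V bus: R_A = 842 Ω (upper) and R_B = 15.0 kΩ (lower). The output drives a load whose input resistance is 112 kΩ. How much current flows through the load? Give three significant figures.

R_B‖R_L = 13230 Ω; V_out = 13.0 × 13230/14070 = 12.22 V.
I_L = V_out / R_L = 12.22 / 112 kΩ = 0.109 mA.

I_L ≈ 0.109 mA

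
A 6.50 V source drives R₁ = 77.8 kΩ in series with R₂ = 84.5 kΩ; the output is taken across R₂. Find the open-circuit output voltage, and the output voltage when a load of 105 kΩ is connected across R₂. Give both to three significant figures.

Unloaded: 3.38 V; loaded: 2.44 V

Open-circuit: V = 6.50 × 84.5/(77.8 + 84.5) = 3.38 V.
With the load, R₂ becomes R₂‖R_L = 46.82 kΩ, so V = 6.50 × 46.82/124.6 = 2.44 V.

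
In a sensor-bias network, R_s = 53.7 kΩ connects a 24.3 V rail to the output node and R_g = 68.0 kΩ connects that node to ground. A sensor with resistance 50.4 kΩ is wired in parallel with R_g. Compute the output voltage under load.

V_out ≈ 8.51 V

The load sits in parallel with R_g: R_g‖R_L = (68.0 × 50.4) / (68.0 + 50.4) = 28.95 kΩ.
V_out = 24.3 × 28.95 / (53.7 + 28.95) = 24.3 × 28.95/82.65 = 8.51 V.
(Unloaded it would have been 13.6 V.)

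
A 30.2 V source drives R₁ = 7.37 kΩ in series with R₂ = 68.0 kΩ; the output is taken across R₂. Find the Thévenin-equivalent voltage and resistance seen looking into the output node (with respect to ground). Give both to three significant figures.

V_th is the open-circuit tap voltage: 30.2 × 68.0/(7.37 + 68.0) = 27.2 V.
With the supply zeroed, R₁ and R₂ appear in parallel from the tap: R_th = R₁‖R₂ = (7.37 × 68.0)/75.37 = 6.65 kΩ.

V_th = 27.2 V, R_th = 6.65 kΩ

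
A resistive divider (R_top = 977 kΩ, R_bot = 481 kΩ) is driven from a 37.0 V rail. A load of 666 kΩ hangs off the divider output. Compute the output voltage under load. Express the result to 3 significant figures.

V_out ≈ 8.23 V

The load sits in parallel with R_bot: R_bot‖R_L = (481 × 666) / (481 + 666) = 279.3 kΩ.
V_out = 37.0 × 279.3 / (977 + 279.3) = 37.0 × 279.3/1256 = 8.23 V.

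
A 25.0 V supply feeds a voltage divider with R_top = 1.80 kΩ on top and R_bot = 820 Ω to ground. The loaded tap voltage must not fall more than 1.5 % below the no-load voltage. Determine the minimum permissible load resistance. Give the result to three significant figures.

Output resistance R_th = R_top‖R_bot = (1800 × 820)/2620 = 563.4 Ω.
The fractional drop is R_th/(R_th + R_L); requiring this ≤ 0.0150 gives R_L ≥ R_th(1/0.0150 − 1) = 563.4 × 65.67 = 37.0 kΩ.

R_L(min) ≈ 37.0 kΩ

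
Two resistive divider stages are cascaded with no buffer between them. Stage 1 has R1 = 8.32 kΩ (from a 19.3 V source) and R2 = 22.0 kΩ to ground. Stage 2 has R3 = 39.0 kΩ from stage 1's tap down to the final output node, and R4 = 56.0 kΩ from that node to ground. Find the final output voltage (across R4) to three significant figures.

Stage 2 presents R3+R4 = 95.00 kΩ as a load on stage 1's tap.
Stage 1's lower leg becomes R2‖(R3+R4) = 17.86 kΩ, so V_mid = 19.3 × 17.86/26.18 = 13.17 V.
Stage 2 is itself unloaded: V_out = V_mid × R4/(R3+R4) = 13.17 × 56.0/95.00 = 7.76 V.

V_out ≈ 7.76 V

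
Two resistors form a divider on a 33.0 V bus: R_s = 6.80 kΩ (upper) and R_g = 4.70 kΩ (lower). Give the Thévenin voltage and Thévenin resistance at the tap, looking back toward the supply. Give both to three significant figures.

V_th is the open-circuit tap voltage: 33.0 × 4.70/(6.80 + 4.70) = 13.5 V.
With the supply zeroed, R_s and R_g appear in parallel from the tap: R_th = R_s‖R_g = (6.80 × 4.70)/11.50 = 2.78 kΩ.

V_th = 13.5 V, R_th = 2.78 kΩ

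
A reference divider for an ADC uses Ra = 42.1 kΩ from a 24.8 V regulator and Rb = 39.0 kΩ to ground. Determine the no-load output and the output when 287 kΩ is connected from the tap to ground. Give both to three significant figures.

Unloaded: 11.9 V; loaded: 11.1 V

Open-circuit: V = 24.8 × 39.0/(42.1 + 39.0) = 11.9 V.
With the load, Rb becomes Rb‖R_L = 34.33 kΩ, so V = 24.8 × 34.33/76.43 = 11.1 V.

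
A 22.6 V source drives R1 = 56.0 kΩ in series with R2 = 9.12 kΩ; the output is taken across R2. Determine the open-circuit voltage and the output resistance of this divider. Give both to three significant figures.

V_th is the open-circuit tap voltage: 22.6 × 9.12/(56.0 + 9.12) = 3.17 V.
With the supply zeroed, R1 and R2 appear in parallel from the tap: R_th = R1‖R2 = (56.0 × 9.12)/65.12 = 7.84 kΩ.

V_th = 3.17 V, R_th = 7.84 kΩ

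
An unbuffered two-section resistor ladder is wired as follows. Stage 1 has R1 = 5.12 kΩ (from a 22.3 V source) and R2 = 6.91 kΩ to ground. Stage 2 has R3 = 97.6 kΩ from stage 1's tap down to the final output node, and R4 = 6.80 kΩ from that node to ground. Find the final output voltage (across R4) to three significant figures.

Stage 2 presents R3+R4 = 104.4 kΩ as a load on stage 1's tap.
Stage 1's lower leg becomes R2‖(R3+R4) = 6.481 kΩ, so V_mid = 22.3 × 6.481/11.60 = 12.46 V.
Stage 2 is itself unloaded: V_out = V_mid × R4/(R3+R4) = 12.46 × 6.80/104.4 = 0.811 V.

V_out ≈ 0.811 V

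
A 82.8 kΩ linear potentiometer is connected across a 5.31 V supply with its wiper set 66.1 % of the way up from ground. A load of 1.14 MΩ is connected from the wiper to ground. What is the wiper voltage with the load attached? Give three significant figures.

V ≈ 3.45 V

The wiper splits the pot into (1−α)R = 28.07 kΩ above and αR = 54.73 kΩ below.
Lower section ‖ load = 52.22 kΩ.
V_wiper = 5.31 × 52.22/(28.07 + 52.22) = 3.45 V.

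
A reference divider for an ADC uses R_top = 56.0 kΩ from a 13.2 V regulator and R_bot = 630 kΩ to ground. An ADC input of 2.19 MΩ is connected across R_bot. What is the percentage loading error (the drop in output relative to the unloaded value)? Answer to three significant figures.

The divider's output (Thévenin) resistance is R_top‖R_bot = 51.43 kΩ.
Fractional drop under load = R_th/(R_th + R_L) = 51.43 / (51.43 + 2190) = 0.02294.
So the output falls by 2.29 %.

2.29 %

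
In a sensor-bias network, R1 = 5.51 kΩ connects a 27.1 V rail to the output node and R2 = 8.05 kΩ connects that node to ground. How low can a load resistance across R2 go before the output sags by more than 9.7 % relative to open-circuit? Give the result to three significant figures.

Output resistance R_th = R1‖R2 = (5.51 × 8.05)/13.56 = 3.271 kΩ.
The fractional drop is R_th/(R_th + R_L); requiring this ≤ 0.0970 gives R_L ≥ R_th(1/0.0970 − 1) = 3.271 × 9.309 = 30.5 kΩ.

R_L(min) ≈ 30.5 kΩ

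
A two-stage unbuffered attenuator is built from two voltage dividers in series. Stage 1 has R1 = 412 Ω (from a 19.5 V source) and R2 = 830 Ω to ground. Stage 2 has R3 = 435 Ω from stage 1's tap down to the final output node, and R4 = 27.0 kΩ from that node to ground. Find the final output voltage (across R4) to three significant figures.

V_out ≈ 12.7 V

Stage 2 presents R3+R4 = 27440 Ω as a load on stage 1's tap.
Stage 1's lower leg becomes R2‖(R3+R4) = 805.6 Ω, so V_mid = 19.5 × 805.6/1218 = 12.90 V.
Stage 2 is itself unloaded: V_out = V_mid × R4/(R3+R4) = 12.90 × 27000/27440 = 12.7 V.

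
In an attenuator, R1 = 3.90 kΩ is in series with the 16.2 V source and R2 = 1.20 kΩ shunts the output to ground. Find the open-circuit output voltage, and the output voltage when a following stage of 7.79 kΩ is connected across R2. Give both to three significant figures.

Unloaded: 3.81 V; loaded: 3.41 V

Open-circuit: V = 16.2 × 1.20/(3.90 + 1.20) = 3.81 V.
With the load, R2 becomes R2‖R_L = 1.040 kΩ, so V = 16.2 × 1.040/4.940 = 3.41 V.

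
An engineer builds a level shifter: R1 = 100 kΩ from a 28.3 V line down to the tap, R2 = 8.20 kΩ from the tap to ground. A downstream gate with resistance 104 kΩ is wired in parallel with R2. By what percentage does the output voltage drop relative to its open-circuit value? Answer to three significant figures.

The divider's output (Thévenin) resistance is R1‖R2 = 7.579 kΩ.
Fractional drop under load = R_th/(R_th + R_L) = 7.579 / (7.579 + 104) = 0.06792.
So the output falls by 6.79 %.

6.79 %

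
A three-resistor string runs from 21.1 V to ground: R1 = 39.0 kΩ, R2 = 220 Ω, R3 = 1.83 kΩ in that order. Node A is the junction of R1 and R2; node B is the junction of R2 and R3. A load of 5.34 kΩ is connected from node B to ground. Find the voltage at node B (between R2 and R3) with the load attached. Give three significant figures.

At node B, R3 is in parallel with the load: R3‖R_L = 1363 Ω.
Below node A the resistance is R2 + (R3‖R_L) = 1583 Ω, so V_A = 21.1 × 1583/40580 = 0.8230 V.
Then V_B = V_A × (R3‖R_L)/(R2 + R3‖R_L) = 0.8230 × 1363/1583 = 0.709 V.

V ≈ 0.709 V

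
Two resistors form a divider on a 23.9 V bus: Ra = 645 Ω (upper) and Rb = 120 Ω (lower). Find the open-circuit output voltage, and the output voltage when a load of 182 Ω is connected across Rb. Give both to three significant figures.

Unloaded: 3.75 V; loaded: 2.41 V

Open-circuit: V = 23.9 × 120/(645 + 120) = 3.75 V.
With the load, Rb becomes Rb‖R_L = 72.32 Ω, so V = 23.9 × 72.32/717.3 = 2.41 V.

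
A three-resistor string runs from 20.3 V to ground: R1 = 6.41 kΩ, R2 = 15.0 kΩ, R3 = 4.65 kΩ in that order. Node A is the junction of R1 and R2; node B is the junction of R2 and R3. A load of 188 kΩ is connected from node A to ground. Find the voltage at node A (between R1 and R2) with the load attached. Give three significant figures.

Below node A the series string R2+R3 = 19.65 kΩ sits in parallel with the 188 kΩ load: 17.79 kΩ.
V_A = 20.3 × 17.79/(6.41 + 17.79) = 14.9 V.

V ≈ 14.9 V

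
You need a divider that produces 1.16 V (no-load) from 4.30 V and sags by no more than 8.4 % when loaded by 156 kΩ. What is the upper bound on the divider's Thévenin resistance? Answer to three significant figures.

Loading drop = R_th/(R_th + R_L) ≤ 0.0840, so R_th ≤ R_L · ε/(1−ε) = 156 kΩ × 0.0840/0.9160 = 14.3 kΩ.

R_th ≤ 14.3 kΩ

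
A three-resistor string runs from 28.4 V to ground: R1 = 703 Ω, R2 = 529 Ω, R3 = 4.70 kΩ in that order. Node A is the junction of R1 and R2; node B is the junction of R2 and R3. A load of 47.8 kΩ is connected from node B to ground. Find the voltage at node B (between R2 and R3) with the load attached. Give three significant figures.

At node B, R3 is in parallel with the load: R3‖R_L = 4279 Ω.
Below node A the resistance is R2 + (R3‖R_L) = 4808 Ω, so V_A = 28.4 × 4808/5511 = 24.78 V.
Then V_B = V_A × (R3‖R_L)/(R2 + R3‖R_L) = 24.78 × 4279/4808 = 22.1 V.

V ≈ 22.1 V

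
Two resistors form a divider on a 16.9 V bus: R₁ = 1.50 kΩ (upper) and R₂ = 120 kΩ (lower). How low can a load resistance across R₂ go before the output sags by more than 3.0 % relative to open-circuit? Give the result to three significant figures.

R_L(min) ≈ 47.9 kΩ

Output resistance R_th = R₁‖R₂ = (1.50 × 120)/121.5 = 1.481 kΩ.
The fractional drop is R_th/(R_th + R_L); requiring this ≤ 0.0300 gives R_L ≥ R_th(1/0.0300 − 1) = 1.481 × 32.33 = 47.9 kΩ.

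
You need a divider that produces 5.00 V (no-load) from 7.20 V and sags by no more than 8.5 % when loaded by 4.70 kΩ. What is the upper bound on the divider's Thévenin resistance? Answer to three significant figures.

Loading drop = R_th/(R_th + R_L) ≤ 0.0850, so R_th ≤ R_L · ε/(1−ε) = 4.70 kΩ × 0.0850/0.9150 = 437 Ω.

R_th ≤ 437 Ω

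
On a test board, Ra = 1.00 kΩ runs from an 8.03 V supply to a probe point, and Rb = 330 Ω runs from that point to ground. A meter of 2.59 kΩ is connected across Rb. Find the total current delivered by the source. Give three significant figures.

I ≈ 6.21 mA

Rb‖R_L = 292.7 Ω, so the source sees Ra + Rb‖R_L = 1293 Ω.
I = 8.03 V / 1293 Ω = 6.21 mA.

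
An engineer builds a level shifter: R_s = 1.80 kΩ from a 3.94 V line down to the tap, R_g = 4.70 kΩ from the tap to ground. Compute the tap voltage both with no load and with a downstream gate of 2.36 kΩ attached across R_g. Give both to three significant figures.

Open-circuit: V = 3.94 × 4.70/(1.80 + 4.70) = 2.85 V.
With the load, R_g becomes R_g‖R_L = 1.571 kΩ, so V = 3.94 × 1.571/3.371 = 1.84 V.

Unloaded: 2.85 V; loaded: 1.84 V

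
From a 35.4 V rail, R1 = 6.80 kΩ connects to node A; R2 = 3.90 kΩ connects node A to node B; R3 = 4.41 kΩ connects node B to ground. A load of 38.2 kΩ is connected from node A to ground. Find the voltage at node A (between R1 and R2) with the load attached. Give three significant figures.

Below node A the series string R2+R3 = 8.310 kΩ sits in parallel with the 38.2 kΩ load: 6.825 kΩ.
V_A = 35.4 × 6.825/(6.80 + 6.825) = 17.7 V.

V ≈ 17.7 V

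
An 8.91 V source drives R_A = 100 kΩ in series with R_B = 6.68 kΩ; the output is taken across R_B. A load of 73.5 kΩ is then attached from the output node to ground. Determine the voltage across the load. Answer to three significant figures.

V_out ≈ 0.514 V

The load sits in parallel with R_B: R_B‖R_L = (6.68 × 73.5) / (6.68 + 73.5) = 6.123 kΩ.
V_out = 8.91 × 6.123 / (100 + 6.123) = 8.91 × 6.123/106.1 = 0.514 V.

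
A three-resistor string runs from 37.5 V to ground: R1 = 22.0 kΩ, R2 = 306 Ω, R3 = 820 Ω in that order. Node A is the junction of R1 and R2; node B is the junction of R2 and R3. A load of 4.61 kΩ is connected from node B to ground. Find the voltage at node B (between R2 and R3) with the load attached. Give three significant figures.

V ≈ 1.13 V

At node B, R3 is in parallel with the load: R3‖R_L = 696.2 Ω.
Below node A the resistance is R2 + (R3‖R_L) = 1002 Ω, so V_A = 37.5 × 1002/23000 = 1.634 V.
Then V_B = V_A × (R3‖R_L)/(R2 + R3‖R_L) = 1.634 × 696.2/1002 = 1.13 V.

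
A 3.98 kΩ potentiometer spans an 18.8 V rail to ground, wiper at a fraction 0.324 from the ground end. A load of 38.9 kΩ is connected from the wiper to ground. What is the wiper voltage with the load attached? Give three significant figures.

V ≈ 5.96 V

The wiper splits the pot into (1−α)R = 2.690 kΩ above and αR = 1.290 kΩ below.
Lower section ‖ load = 1.248 kΩ.
V_wiper = 18.8 × 1.248/(2.690 + 1.248) = 5.96 V.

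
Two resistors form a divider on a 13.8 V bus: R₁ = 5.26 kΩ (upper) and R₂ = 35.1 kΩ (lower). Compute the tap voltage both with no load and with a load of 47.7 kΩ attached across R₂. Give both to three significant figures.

Unloaded: 12.0 V; loaded: 11.0 V

Open-circuit: V = 13.8 × 35.1/(5.26 + 35.1) = 12.0 V.
With the load, R₂ becomes R₂‖R_L = 20.22 kΩ, so V = 13.8 × 20.22/25.48 = 11.0 V.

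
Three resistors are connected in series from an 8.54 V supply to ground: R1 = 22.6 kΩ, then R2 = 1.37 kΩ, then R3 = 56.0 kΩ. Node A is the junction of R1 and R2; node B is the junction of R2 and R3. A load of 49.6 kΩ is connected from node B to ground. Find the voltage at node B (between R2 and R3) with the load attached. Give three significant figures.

V ≈ 4.47 V

At node B, R3 is in parallel with the load: R3‖R_L = 26.30 kΩ.
Below node A the resistance is R2 + (R3‖R_L) = 27.67 kΩ, so V_A = 8.54 × 27.67/50.27 = 4.701 V.
Then V_B = V_A × (R3‖R_L)/(R2 + R3‖R_L) = 4.701 × 26.30/27.67 = 4.47 V.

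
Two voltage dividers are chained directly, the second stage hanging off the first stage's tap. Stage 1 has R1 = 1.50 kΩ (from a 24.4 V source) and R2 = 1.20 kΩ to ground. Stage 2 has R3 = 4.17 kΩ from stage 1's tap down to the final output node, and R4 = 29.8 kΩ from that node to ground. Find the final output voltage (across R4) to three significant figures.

V_out ≈ 9.33 V

Stage 2 presents R3+R4 = 33.97 kΩ as a load on stage 1's tap.
Stage 1's lower leg becomes R2‖(R3+R4) = 1.159 kΩ, so V_mid = 24.4 × 1.159/2.659 = 10.64 V.
Stage 2 is itself unloaded: V_out = V_mid × R4/(R3+R4) = 10.64 × 29.8/33.97 = 9.33 V.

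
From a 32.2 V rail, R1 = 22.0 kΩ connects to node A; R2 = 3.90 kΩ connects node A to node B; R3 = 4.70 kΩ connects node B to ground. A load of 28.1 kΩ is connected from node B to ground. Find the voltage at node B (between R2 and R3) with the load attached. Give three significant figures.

V ≈ 4.33 V

At node B, R3 is in parallel with the load: R3‖R_L = 4.027 kΩ.
Below node A the resistance is R2 + (R3‖R_L) = 7.927 kΩ, so V_A = 32.2 × 7.927/29.93 = 8.529 V.
Then V_B = V_A × (R3‖R_L)/(R2 + R3‖R_L) = 8.529 × 4.027/7.927 = 4.33 V.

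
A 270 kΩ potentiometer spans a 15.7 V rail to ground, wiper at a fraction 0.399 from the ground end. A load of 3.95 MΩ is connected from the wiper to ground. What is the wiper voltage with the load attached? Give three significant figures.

V ≈ 6.16 V

The wiper splits the pot into (1−α)R = 162.3 kΩ above and αR = 107.7 kΩ below.
Lower section ‖ load = 104.9 kΩ.
V_wiper = 15.7 × 104.9/(162.3 + 104.9) = 6.16 V.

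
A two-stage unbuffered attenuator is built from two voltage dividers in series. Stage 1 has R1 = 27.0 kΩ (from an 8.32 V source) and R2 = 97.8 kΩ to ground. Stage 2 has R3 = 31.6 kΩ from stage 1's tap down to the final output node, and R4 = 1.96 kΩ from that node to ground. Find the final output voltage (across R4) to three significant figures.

V_out ≈ 0.234 V

Stage 2 presents R3+R4 = 33.56 kΩ as a load on stage 1's tap.
Stage 1's lower leg becomes R2‖(R3+R4) = 24.99 kΩ, so V_mid = 8.32 × 24.99/51.99 = 3.999 V.
Stage 2 is itself unloaded: V_out = V_mid × R4/(R3+R4) = 3.999 × 1.96/33.56 = 0.234 V.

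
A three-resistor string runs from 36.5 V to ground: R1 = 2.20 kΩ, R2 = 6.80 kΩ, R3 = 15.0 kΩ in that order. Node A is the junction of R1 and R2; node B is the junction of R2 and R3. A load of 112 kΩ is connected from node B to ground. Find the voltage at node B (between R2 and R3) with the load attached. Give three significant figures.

V ≈ 21.7 V

At node B, R3 is in parallel with the load: R3‖R_L = 13.23 kΩ.
Below node A the resistance is R2 + (R3‖R_L) = 20.03 kΩ, so V_A = 36.5 × 20.03/22.23 = 32.89 V.
Then V_B = V_A × (R3‖R_L)/(R2 + R3‖R_L) = 32.89 × 13.23/20.03 = 21.7 V.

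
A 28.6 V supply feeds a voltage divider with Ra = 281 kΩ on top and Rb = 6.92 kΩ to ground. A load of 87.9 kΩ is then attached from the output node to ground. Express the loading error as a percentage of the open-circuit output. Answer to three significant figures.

The divider's output (Thévenin) resistance is Ra‖Rb = 6.754 kΩ.
Fractional drop under load = R_th/(R_th + R_L) = 6.754 / (6.754 + 87.9) = 0.07135.
So the output falls by 7.14 %.

7.14 %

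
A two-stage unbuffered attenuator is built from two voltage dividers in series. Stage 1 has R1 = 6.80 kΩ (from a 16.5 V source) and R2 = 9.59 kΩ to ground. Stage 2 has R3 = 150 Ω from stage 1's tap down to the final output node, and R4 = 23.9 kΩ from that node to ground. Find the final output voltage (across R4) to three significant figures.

V_out ≈ 8.23 V

Stage 2 presents R3+R4 = 24050 Ω as a load on stage 1's tap.
Stage 1's lower leg becomes R2‖(R3+R4) = 6856 Ω, so V_mid = 16.5 × 6856/13660 = 8.284 V.
Stage 2 is itself unloaded: V_out = V_mid × R4/(R3+R4) = 8.284 × 23900/24050 = 8.23 V.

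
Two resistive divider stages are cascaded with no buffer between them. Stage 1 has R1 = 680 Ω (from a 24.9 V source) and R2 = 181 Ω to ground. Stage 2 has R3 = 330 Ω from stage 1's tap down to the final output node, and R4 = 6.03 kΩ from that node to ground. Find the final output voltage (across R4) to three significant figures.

V_out ≈ 4.85 V

Stage 2 presents R3+R4 = 6360 Ω as a load on stage 1's tap.
Stage 1's lower leg becomes R2‖(R3+R4) = 176.0 Ω, so V_mid = 24.9 × 176.0/856.0 = 5.119 V.
Stage 2 is itself unloaded: V_out = V_mid × R4/(R3+R4) = 5.119 × 6030/6360 = 4.85 V.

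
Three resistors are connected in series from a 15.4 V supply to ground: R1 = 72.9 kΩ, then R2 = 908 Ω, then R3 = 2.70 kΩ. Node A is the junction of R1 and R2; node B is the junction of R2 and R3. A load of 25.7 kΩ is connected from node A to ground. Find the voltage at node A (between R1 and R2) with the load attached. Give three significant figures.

V ≈ 0.641 V

Below node A the series string R2+R3 = 3608 Ω sits in parallel with the 25700 Ω load: 3164 Ω.
V_A = 15.4 × 3164/(72900 + 3164) = 0.641 V.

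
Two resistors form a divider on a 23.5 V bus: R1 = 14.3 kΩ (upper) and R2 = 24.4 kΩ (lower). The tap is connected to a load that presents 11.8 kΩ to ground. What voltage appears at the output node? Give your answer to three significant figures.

V_out ≈ 8.40 V

The load sits in parallel with R2: R2‖R_L = (24.4 × 11.8) / (24.4 + 11.8) = 7.954 kΩ.
V_out = 23.5 × 7.954 / (14.3 + 7.954) = 23.5 × 7.954/22.25 = 8.40 V.
(Unloaded it would have been 14.8 V.)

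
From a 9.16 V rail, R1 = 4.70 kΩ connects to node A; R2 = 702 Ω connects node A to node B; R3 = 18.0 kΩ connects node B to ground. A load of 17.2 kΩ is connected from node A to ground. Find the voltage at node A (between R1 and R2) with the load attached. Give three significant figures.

Below node A the series string R2+R3 = 18700 Ω sits in parallel with the 17200 Ω load: 8960 Ω.
V_A = 9.16 × 8960/(4700 + 8960) = 6.01 V.

V ≈ 6.01 V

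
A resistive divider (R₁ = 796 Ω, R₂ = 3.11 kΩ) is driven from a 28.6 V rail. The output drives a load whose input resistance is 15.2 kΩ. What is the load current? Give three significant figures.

R₂‖R_L = 2582 Ω; V_out = 28.6 × 2582/3378 = 21.86 V.
I_L = V_out / R_L = 21.86 / 15.2 kΩ = 1.44 mA.

I_L ≈ 1.44 mA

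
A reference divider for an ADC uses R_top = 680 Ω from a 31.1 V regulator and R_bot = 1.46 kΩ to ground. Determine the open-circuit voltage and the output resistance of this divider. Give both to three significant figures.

V_th = 21.2 V, R_th = 464 Ω

V_th is the open-circuit tap voltage: 31.1 × 1460/(680 + 1460) = 21.2 V.
With the supply zeroed, R_top and R_bot appear in parallel from the tap: R_th = R_top‖R_bot = (680 × 1460)/2140 = 464 Ω.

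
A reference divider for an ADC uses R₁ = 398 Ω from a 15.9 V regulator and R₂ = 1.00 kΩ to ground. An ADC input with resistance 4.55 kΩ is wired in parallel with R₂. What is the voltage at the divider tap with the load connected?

The load sits in parallel with R₂: R₂‖R_L = (1000 × 4550) / (1000 + 4550) = 819.8 Ω.
V_out = 15.9 × 819.8 / (398 + 819.8) = 15.9 × 819.8/1218 = 10.7 V.

V_out ≈ 10.7 V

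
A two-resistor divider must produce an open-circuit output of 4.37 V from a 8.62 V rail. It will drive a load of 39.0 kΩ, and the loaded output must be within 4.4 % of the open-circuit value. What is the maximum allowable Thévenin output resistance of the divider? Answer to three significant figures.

R_th ≤ 1.79 kΩ

Loading drop = R_th/(R_th + R_L) ≤ 0.0440, so R_th ≤ R_L · ε/(1−ε) = 39.0 kΩ × 0.0440/0.9560 = 1.79 kΩ.
(Any R1, R2 with R2/(R1+R2) = 0.507 and R1‖R2 ≤ 1.79 kΩ will meet the spec.)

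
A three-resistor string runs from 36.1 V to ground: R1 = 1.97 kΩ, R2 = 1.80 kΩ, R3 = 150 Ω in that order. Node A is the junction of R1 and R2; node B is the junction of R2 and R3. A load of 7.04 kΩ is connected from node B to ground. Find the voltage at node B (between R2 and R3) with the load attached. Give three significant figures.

V ≈ 1.35 V

At node B, R3 is in parallel with the load: R3‖R_L = 146.9 Ω.
Below node A the resistance is R2 + (R3‖R_L) = 1947 Ω, so V_A = 36.1 × 1947/3917 = 17.94 V.
Then V_B = V_A × (R3‖R_L)/(R2 + R3‖R_L) = 17.94 × 146.9/1947 = 1.35 V.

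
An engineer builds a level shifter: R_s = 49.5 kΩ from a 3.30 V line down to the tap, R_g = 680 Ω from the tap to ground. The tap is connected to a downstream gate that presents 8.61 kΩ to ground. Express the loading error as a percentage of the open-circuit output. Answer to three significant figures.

7.23 %

The divider's output (Thévenin) resistance is R_s‖R_g = 670.8 Ω.
Fractional drop under load = R_th/(R_th + R_L) = 670.8 / (670.8 + 8610) = 0.07228.
So the output falls by 7.23 %.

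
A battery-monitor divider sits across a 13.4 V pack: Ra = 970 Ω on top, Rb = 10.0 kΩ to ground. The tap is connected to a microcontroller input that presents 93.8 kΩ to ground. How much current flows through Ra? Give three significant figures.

Rb‖R_L = 9037 Ω, so the source sees Ra + Rb‖R_L = 10010 Ω.
I = 13.4 V / 10010 Ω = 1.34 mA.

I ≈ 1.34 mA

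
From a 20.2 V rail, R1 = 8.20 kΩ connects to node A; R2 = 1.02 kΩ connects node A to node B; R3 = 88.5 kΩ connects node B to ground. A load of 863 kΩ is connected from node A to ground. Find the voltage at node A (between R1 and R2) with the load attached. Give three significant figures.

Below node A the series string R2+R3 = 89.52 kΩ sits in parallel with the 863 kΩ load: 81.11 kΩ.
V_A = 20.2 × 81.11/(8.20 + 81.11) = 18.3 V.

V ≈ 18.3 V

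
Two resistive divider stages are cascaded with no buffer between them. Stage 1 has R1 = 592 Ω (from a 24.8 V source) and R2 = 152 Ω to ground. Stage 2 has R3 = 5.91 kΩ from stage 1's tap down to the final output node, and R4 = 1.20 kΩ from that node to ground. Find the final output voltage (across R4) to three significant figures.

V_out ≈ 0.841 V

Stage 2 presents R3+R4 = 7110 Ω as a load on stage 1's tap.
Stage 1's lower leg becomes R2‖(R3+R4) = 148.8 Ω, so V_mid = 24.8 × 148.8/740.8 = 4.982 V.
Stage 2 is itself unloaded: V_out = V_mid × R4/(R3+R4) = 4.982 × 1200/7110 = 0.841 V.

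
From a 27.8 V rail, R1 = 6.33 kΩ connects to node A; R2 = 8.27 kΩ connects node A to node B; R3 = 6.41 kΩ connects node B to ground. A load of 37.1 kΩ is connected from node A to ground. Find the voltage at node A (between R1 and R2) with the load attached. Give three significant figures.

Below node A the series string R2+R3 = 14.68 kΩ sits in parallel with the 37.1 kΩ load: 10.52 kΩ.
V_A = 27.8 × 10.52/(6.33 + 10.52) = 17.4 V.

V ≈ 17.4 V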